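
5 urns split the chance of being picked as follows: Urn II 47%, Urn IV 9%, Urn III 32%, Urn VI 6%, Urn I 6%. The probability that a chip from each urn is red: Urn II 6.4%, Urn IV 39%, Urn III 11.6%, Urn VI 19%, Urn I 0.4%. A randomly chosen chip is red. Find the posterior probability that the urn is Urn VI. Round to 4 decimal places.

Prior × likelihood for each hypothesis:
  Urn II: 0.47 × 0.064 = 0.03008
  Urn IV: 0.09 × 0.39 = 0.0351
  Urn III: 0.32 × 0.116 = 0.03712
  Urn VI: 0.06 × 0.19 = 0.0114
  Urn I: 0.06 × 0.004 = 0.00024
Total = 0.11394.
P(Urn VI | evidence) = 0.0114 / 0.11394 ≈ 0.1001.

0.1001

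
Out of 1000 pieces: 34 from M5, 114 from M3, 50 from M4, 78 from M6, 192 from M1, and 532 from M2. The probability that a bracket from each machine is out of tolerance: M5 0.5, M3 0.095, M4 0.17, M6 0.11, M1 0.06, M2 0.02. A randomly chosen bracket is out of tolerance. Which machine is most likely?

M5

Prior × likelihood for each hypothesis:
  M5: 0.034 × 0.5 = 0.017
  M3: 0.114 × 0.095 = 0.01083
  M4: 0.05 × 0.17 = 0.0085
  M6: 0.078 × 0.11 = 0.00858
  M1: 0.192 × 0.06 = 0.01152
  M2: 0.532 × 0.02 = 0.01064
Normalizing constant = 0.06707.
Largest term belongs to M5, so M5 is most probable.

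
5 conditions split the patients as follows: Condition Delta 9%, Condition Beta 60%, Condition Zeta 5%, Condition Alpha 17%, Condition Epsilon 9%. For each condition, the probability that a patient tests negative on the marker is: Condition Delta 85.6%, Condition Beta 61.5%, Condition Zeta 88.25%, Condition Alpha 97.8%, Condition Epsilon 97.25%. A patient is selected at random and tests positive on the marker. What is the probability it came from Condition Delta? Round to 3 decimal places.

0.051

Taking complements, P(marker-positive | each) = Condition Delta 0.144, Condition Beta 0.385, Condition Zeta 0.1175, Condition Alpha 0.022, Condition Epsilon 0.0275.
Prior × likelihood for each hypothesis:
  Condition Delta: 0.09 × 0.144 = 0.01296
  Condition Beta: 0.6 × 0.385 = 0.231
  Condition Zeta: 0.05 × 0.1175 = 0.005875
  Condition Alpha: 0.17 × 0.022 = 0.00374
  Condition Epsilon: 0.09 × 0.0275 = 0.002475
Total = 0.25605.
P(Condition Delta | evidence) = 0.01296 / 0.25605 ≈ 0.051.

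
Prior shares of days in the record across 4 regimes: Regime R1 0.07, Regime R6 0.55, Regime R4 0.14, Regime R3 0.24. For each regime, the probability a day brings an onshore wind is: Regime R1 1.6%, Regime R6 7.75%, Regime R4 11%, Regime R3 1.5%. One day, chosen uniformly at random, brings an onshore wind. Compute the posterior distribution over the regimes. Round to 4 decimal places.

Prior × likelihood for each hypothesis:
  Regime R1: 0.07 × 0.016 = 0.00112
  Regime R6: 0.55 × 0.0775 = 0.042625
  Regime R4: 0.14 × 0.11 = 0.0154
  Regime R3: 0.24 × 0.015 = 0.0036
Normalizing constant = 0.062745.
P(Regime R1 | onshore) = 0.00112/0.062745 ≈ 0.0179
P(Regime R6 | onshore) = 0.042625/0.062745 ≈ 0.6793
P(Regime R4 | onshore) = 0.0154/0.062745 ≈ 0.2454
P(Regime R3 | onshore) = 0.0036/0.062745 ≈ 0.0574

Regime R1 0.0179, Regime R6 0.6793, Regime R4 0.2454, Regime R3 0.0574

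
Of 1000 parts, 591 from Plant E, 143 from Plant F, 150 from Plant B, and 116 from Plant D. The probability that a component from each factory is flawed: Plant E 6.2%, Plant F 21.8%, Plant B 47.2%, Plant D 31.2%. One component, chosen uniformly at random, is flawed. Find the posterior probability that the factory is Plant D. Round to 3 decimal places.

0.207

Prior × likelihood for each hypothesis:
  Plant E: 0.591 × 0.062 = 0.036642
  Plant F: 0.143 × 0.218 = 0.031174
  Plant B: 0.15 × 0.472 = 0.0708
  Plant D: 0.116 × 0.312 = 0.036192
Total = 0.174808.
P(Plant D | evidence) = 0.036192 / 0.174808 ≈ 0.207.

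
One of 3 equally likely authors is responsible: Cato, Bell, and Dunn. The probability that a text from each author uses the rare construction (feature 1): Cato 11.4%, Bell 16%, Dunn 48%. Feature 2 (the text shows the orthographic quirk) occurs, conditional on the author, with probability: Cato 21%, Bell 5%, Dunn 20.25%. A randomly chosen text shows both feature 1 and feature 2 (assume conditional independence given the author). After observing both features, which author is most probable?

Since the prior is uniform, the posterior is proportional to the likelihood:
  Cato: 0.114 × 0.21 = 0.02394
  Bell: 0.16 × 0.05 = 0.008
  Dunn: 0.48 × 0.2025 = 0.0972
Sum = 0.12914.
Largest term belongs to Dunn, so Dunn is most probable.

Dunn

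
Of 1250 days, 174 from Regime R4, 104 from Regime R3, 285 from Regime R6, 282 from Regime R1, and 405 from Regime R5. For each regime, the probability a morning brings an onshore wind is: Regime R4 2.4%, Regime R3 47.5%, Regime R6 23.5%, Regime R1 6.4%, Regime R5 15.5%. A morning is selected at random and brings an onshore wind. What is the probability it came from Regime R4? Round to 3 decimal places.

Prior × likelihood for each hypothesis:
  Regime R4: 0.1392 × 0.024 = 0.0033408
  Regime R3: 0.0832 × 0.475 = 0.03952
  Regime R6: 0.228 × 0.235 = 0.05358
  Regime R1: 0.2256 × 0.064 = 0.0144384
  Regime R5: 0.324 × 0.155 = 0.05022
Sum = 0.1610992.
P(Regime R4 | evidence) = 0.0033408 / 0.1610992 ≈ 0.021.

0.021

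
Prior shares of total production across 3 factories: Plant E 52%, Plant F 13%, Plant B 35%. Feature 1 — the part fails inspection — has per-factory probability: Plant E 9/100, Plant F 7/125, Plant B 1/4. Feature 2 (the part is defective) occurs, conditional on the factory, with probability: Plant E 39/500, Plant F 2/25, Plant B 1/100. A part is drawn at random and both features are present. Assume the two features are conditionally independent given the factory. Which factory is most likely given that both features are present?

Unnormalized posteriors (prior × likelihood):
  Plant E: 0.52 × 0.09 × 0.078 = 0.0036504
  Plant F: 0.13 × 0.056 × 0.08 = 0.0005824
  Plant B: 0.35 × 0.25 × 0.01 = 0.000875
Total = 0.0051078.
Largest term belongs to Plant E, so Plant E is most probable.

Plant E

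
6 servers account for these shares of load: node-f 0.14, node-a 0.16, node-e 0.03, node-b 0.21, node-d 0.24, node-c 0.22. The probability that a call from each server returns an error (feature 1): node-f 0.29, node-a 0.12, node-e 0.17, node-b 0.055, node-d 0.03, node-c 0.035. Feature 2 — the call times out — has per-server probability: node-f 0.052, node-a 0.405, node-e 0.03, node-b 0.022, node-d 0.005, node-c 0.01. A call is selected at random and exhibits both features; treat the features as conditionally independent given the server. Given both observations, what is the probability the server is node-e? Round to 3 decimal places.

Compute prior × likelihood for every hypothesis:
  node-f: 0.14 × 0.29 × 0.052 = 0.0021112
  node-a: 0.16 × 0.12 × 0.405 = 0.007776
  node-e: 0.03 × 0.17 × 0.03 = 0.000153
  node-b: 0.21 × 0.055 × 0.022 = 0.0002541
  node-d: 0.24 × 0.03 × 0.005 = 0.000036
  node-c: 0.22 × 0.035 × 0.01 = 0.000077
Normalizing constant = 0.0104073.
P(node-e | evidence) = 0.000153 / 0.0104073 ≈ 0.015.

0.015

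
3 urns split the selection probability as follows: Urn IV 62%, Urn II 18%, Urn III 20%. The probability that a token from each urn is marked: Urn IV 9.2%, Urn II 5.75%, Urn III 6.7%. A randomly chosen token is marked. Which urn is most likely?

Compute prior × likelihood for every hypothesis:
  Urn IV: 0.62 × 0.092 = 0.05704
  Urn II: 0.18 × 0.0575 = 0.01035
  Urn III: 0.2 × 0.067 = 0.0134
Normalizing constant = 0.08079.
Largest term belongs to Urn IV, so Urn IV is most probable.

Urn IV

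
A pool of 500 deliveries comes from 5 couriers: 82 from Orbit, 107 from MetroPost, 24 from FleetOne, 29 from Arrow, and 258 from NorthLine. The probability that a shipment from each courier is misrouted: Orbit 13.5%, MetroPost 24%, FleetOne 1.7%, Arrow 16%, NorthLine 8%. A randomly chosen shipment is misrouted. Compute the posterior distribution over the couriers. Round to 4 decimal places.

Prior × likelihood for each hypothesis:
  Orbit: 0.164 × 0.135 = 0.02214
  MetroPost: 0.214 × 0.24 = 0.05136
  FleetOne: 0.048 × 0.017 = 0.000816
  Arrow: 0.058 × 0.16 = 0.00928
  NorthLine: 0.516 × 0.08 = 0.04128
Sum = 0.124876.
P(Orbit | misrouted) = 0.02214/0.124876 ≈ 0.1773
P(MetroPost | misrouted) = 0.05136/0.124876 ≈ 0.4113
P(FleetOne | misrouted) = 0.000816/0.124876 ≈ 0.0065
P(Arrow | misrouted) = 0.00928/0.124876 ≈ 0.0743
P(NorthLine | misrouted) = 0.04128/0.124876 ≈ 0.3306

Orbit 0.1773, MetroPost 0.4113, FleetOne 0.0065, Arrow 0.0743, NorthLine 0.3306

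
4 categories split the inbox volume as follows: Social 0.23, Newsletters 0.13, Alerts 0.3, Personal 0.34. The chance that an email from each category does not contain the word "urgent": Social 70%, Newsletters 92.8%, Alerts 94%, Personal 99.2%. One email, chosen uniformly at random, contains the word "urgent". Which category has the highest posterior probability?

Taking complements, P(urgent-flag | each) = Social 0.3, Newsletters 0.072, Alerts 0.06, Personal 0.008.
By Bayes' rule, posterior ∝ prior × likelihood:
  Social: 0.23 × 0.3 = 0.069
  Newsletters: 0.13 × 0.072 = 0.00936
  Alerts: 0.3 × 0.06 = 0.018
  Personal: 0.34 × 0.008 = 0.00272
Normalizing constant = 0.09908.
Largest term belongs to Social, so Social is most probable.

Social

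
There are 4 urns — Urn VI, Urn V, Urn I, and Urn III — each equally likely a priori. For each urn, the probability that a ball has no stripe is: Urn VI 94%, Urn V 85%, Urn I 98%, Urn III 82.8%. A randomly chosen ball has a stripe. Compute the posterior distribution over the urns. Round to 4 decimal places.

Taking complements, P(striped | each) = Urn VI 0.06, Urn V 0.15, Urn I 0.02, Urn III 0.172.
Since the prior is uniform, the posterior is proportional to the likelihood:
  Urn VI: 0.06
  Urn V: 0.15
  Urn I: 0.02
  Urn III: 0.172
Normalizing constant = 0.402.
P(Urn VI | striped) = 0.06/0.402 ≈ 0.1493
P(Urn V | striped) = 0.15/0.402 ≈ 0.3731
P(Urn I | striped) = 0.02/0.402 ≈ 0.0498
P(Urn III | striped) = 0.172/0.402 ≈ 0.4279

Urn VI 0.1493, Urn V 0.3731, Urn I 0.0498, Urn III 0.4279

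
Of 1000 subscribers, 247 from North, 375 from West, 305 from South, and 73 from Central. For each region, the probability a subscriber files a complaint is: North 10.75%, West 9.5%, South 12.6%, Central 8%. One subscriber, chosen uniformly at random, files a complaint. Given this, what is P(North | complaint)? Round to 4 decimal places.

Unnormalized posteriors (prior × likelihood):
  North: 0.247 × 0.1075 = 0.0265525
  West: 0.375 × 0.095 = 0.035625
  South: 0.305 × 0.126 = 0.03843
  Central: 0.073 × 0.08 = 0.00584
Total = 0.1064475.
P(North | evidence) = 0.0265525 / 0.1064475 ≈ 0.2494.

0.2494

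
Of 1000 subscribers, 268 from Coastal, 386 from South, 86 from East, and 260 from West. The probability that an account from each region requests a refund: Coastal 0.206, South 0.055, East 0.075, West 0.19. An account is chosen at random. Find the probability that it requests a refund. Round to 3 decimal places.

0.132

Prior × likelihood for each hypothesis:
  Coastal: 0.268 × 0.206 = 0.055208
  South: 0.386 × 0.055 = 0.02123
  East: 0.086 × 0.075 = 0.00645
  West: 0.26 × 0.19 = 0.0494
P(refund) = 0.055208 + 0.02123 + 0.00645 + 0.0494 = 0.132288 → 0.132.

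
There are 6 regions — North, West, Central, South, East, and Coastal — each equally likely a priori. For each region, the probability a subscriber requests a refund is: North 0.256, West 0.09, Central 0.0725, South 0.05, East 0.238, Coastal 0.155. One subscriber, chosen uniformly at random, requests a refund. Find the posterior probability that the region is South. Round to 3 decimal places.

With a uniform prior (1/6 each), posterior ∝ likelihood:
  North: 0.256
  West: 0.09
  Central: 0.0725
  South: 0.05
  East: 0.238
  Coastal: 0.155
Normalizing constant = 0.8615.
P(South | evidence) = 0.05 / 0.8615 ≈ 0.058.

0.058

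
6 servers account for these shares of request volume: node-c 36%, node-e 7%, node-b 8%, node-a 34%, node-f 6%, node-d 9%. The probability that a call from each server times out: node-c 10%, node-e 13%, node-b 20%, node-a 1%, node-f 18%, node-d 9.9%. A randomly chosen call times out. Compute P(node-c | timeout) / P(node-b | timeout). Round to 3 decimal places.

2.250

Prior × likelihood for each hypothesis:
  node-c: 0.36 × 0.1 = 0.036
  node-e: 0.07 × 0.13 = 0.0091
  node-b: 0.08 × 0.2 = 0.016
  node-a: 0.34 × 0.01 = 0.0034
  node-f: 0.06 × 0.18 = 0.0108
  node-d: 0.09 × 0.099 = 0.00891
Sum = 0.08421.
The ratio is 0.036 / 0.016 (the normalizer cancels) = 2.250.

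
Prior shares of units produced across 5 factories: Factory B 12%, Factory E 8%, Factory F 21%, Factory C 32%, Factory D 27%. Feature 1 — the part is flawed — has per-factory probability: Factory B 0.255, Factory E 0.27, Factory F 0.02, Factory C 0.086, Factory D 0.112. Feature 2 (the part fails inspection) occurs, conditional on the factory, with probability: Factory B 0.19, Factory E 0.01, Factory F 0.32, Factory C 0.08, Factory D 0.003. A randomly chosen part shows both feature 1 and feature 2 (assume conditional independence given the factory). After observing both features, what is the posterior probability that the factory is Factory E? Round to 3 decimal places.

Prior × likelihood for each hypothesis:
  Factory B: 0.12 × 0.255 × 0.19 = 0.005814
  Factory E: 0.08 × 0.27 × 0.01 = 0.000216
  Factory F: 0.21 × 0.02 × 0.32 = 0.001344
  Factory C: 0.32 × 0.086 × 0.08 = 0.0022016
  Factory D: 0.27 × 0.112 × 0.003 = 0.00009072
Sum = 0.00966632.
P(Factory E | evidence) = 0.000216 / 0.00966632 ≈ 0.022.

0.022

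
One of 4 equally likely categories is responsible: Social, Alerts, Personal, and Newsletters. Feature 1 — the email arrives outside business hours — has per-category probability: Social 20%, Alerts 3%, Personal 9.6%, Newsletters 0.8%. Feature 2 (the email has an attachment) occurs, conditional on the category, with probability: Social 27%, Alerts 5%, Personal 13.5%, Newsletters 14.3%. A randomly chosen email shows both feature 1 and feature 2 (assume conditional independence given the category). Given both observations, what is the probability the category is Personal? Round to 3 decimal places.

0.186

With a uniform prior (1/4 each), posterior ∝ likelihood:
  Social: 0.2 × 0.27 = 0.054
  Alerts: 0.03 × 0.05 = 0.0015
  Personal: 0.096 × 0.135 = 0.01296
  Newsletters: 0.008 × 0.143 = 0.001144
Sum = 0.069604.
P(Personal | evidence) = 0.01296 / 0.069604 ≈ 0.186.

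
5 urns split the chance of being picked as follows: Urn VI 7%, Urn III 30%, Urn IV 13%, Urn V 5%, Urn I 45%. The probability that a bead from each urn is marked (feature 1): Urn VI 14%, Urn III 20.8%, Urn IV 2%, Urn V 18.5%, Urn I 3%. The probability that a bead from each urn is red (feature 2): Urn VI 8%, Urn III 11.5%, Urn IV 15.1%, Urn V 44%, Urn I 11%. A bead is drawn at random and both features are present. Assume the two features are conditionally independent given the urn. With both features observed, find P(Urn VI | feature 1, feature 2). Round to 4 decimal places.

By Bayes' rule, posterior ∝ prior × likelihood:
  Urn VI: 0.07 × 0.14 × 0.08 = 0.000784
  Urn III: 0.3 × 0.208 × 0.115 = 0.007176
  Urn IV: 0.13 × 0.02 × 0.151 = 0.0003926
  Urn V: 0.05 × 0.185 × 0.44 = 0.00407
  Urn I: 0.45 × 0.03 × 0.11 = 0.001485
Total = 0.0139076.
P(Urn VI | evidence) = 0.000784 / 0.0139076 ≈ 0.0564.

0.0564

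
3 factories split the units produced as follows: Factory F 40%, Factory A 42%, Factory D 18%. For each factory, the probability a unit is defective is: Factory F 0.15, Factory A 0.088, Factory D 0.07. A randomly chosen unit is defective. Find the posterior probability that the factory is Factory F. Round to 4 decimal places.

0.5476

Prior × likelihood for each hypothesis:
  Factory F: 0.4 × 0.15 = 0.06
  Factory A: 0.42 × 0.088 = 0.03696
  Factory D: 0.18 × 0.07 = 0.0126
Total = 0.10956.
P(Factory F | evidence) = 0.06 / 0.10956 ≈ 0.5476.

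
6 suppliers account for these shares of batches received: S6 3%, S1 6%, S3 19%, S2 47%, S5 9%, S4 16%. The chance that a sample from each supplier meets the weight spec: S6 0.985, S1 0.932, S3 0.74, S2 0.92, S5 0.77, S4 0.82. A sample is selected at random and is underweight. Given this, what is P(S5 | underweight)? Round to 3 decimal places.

Taking complements, P(underweight | each) = S6 0.015, S1 0.068, S3 0.26, S2 0.08, S5 0.23, S4 0.18.
Unnormalized posteriors (prior × likelihood):
  S6: 0.03 × 0.015 = 0.00045
  S1: 0.06 × 0.068 = 0.00408
  S3: 0.19 × 0.26 = 0.0494
  S2: 0.47 × 0.08 = 0.0376
  S5: 0.09 × 0.23 = 0.0207
  S4: 0.16 × 0.18 = 0.0288
Total = 0.14103.
P(S5 | evidence) = 0.0207 / 0.14103 ≈ 0.147.

0.147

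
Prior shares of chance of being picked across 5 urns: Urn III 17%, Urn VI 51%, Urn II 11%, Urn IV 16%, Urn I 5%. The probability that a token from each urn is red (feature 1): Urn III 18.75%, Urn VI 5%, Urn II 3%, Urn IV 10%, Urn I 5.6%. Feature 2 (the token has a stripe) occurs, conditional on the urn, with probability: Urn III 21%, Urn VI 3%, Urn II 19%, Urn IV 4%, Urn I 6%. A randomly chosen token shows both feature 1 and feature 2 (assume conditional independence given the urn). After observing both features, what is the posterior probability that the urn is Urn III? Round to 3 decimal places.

Compute prior × likelihood for every hypothesis:
  Urn III: 0.17 × 0.1875 × 0.21 = 0.00669375
  Urn VI: 0.51 × 0.05 × 0.03 = 0.000765
  Urn II: 0.11 × 0.03 × 0.19 = 0.000627
  Urn IV: 0.16 × 0.1 × 0.04 = 0.00064
  Urn I: 0.05 × 0.056 × 0.06 = 0.000168
Normalizing constant = 0.00889375.
P(Urn III | evidence) = 0.00669375 / 0.00889375 ≈ 0.753.

0.753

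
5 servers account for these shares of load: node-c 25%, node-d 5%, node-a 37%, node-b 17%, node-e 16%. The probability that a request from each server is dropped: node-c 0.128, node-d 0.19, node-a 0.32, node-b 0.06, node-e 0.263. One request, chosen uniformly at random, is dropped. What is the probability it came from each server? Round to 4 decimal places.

Compute prior × likelihood for every hypothesis:
  node-c: 0.25 × 0.128 = 0.032
  node-d: 0.05 × 0.19 = 0.0095
  node-a: 0.37 × 0.32 = 0.1184
  node-b: 0.17 × 0.06 = 0.0102
  node-e: 0.16 × 0.263 = 0.04208
Sum = 0.21218.
P(node-c | dropped) = 0.032/0.21218 ≈ 0.1508
P(node-d | dropped) = 0.0095/0.21218 ≈ 0.0448
P(node-a | dropped) = 0.1184/0.21218 ≈ 0.5580
P(node-b | dropped) = 0.0102/0.21218 ≈ 0.0481
P(node-e | dropped) = 0.04208/0.21218 ≈ 0.1983

node-c 0.1508, node-d 0.0448, node-a 0.5580, node-b 0.0481, node-e 0.1983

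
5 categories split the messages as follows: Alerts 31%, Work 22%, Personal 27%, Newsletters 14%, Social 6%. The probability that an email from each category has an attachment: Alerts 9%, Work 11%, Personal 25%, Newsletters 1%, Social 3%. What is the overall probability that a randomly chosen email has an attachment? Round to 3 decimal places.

0.123

By Bayes' rule, posterior ∝ prior × likelihood:
  Alerts: 0.31 × 0.09 = 0.0279
  Work: 0.22 × 0.11 = 0.0242
  Personal: 0.27 × 0.25 = 0.0675
  Newsletters: 0.14 × 0.01 = 0.0014
  Social: 0.06 × 0.03 = 0.0018
P(attachment) = 0.0279 + 0.0242 + 0.0675 + 0.0014 + 0.0018 = 0.1228 → 0.123.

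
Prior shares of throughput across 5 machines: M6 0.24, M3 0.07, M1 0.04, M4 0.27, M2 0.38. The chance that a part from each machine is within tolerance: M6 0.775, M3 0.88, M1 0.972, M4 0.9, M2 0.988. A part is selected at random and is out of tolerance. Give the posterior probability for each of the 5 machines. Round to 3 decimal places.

M6 0.568, M3 0.088, M1 0.012, M4 0.284, M2 0.048

Taking complements, P(oversize | each) = M6 0.225, M3 0.12, M1 0.028, M4 0.1, M2 0.012.
Prior × likelihood for each hypothesis:
  M6: 0.24 × 0.225 = 0.054
  M3: 0.07 × 0.12 = 0.0084
  M1: 0.04 × 0.028 = 0.00112
  M4: 0.27 × 0.1 = 0.027
  M2: 0.38 × 0.012 = 0.00456
Total = 0.09508.
P(M6 | oversize) = 0.054/0.09508 ≈ 0.568
P(M3 | oversize) = 0.0084/0.09508 ≈ 0.088
P(M1 | oversize) = 0.00112/0.09508 ≈ 0.012
P(M4 | oversize) = 0.027/0.09508 ≈ 0.284
P(M2 | oversize) = 0.00456/0.09508 ≈ 0.048
(Check: 0.568+0.088+0.012+0.284+0.048 = 1.000.)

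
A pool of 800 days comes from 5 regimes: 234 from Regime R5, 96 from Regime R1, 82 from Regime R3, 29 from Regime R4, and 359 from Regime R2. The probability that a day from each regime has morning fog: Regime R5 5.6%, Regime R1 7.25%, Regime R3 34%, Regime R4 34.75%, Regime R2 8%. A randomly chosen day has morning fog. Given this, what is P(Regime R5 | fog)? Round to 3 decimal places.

0.151

Prior × likelihood for each hypothesis:
  Regime R5: 0.2925 × 0.056 = 0.01638
  Regime R1: 0.12 × 0.0725 = 0.0087
  Regime R3: 0.1025 × 0.34 = 0.03485
  Regime R4: 0.03625 × 0.3475 = 0.012596875
  Regime R2: 0.44875 × 0.08 = 0.0359
Normalizing constant = 0.108426875.
P(Regime R5 | evidence) = 0.01638 / 0.108426875 ≈ 0.151.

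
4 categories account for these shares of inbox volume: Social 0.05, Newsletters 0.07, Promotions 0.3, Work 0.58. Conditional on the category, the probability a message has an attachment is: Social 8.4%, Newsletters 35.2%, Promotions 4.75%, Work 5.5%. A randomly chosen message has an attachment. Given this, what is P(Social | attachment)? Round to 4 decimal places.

By Bayes' rule, posterior ∝ prior × likelihood:
  Social: 0.05 × 0.084 = 0.0042
  Newsletters: 0.07 × 0.352 = 0.02464
  Promotions: 0.3 × 0.0475 = 0.01425
  Work: 0.58 × 0.055 = 0.0319
Sum = 0.07499.
P(Social | evidence) = 0.0042 / 0.07499 ≈ 0.0560.

0.0560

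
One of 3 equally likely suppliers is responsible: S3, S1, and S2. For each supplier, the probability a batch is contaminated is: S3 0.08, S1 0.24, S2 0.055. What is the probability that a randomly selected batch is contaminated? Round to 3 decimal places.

0.125

With a uniform prior (1/3 each), posterior ∝ likelihood:
  S3: 0.08
  S1: 0.24
  S2: 0.055
P(contaminated) = (1/3) × (0.08 + 0.24 + 0.055) = 0.375/3 ≈ 0.125.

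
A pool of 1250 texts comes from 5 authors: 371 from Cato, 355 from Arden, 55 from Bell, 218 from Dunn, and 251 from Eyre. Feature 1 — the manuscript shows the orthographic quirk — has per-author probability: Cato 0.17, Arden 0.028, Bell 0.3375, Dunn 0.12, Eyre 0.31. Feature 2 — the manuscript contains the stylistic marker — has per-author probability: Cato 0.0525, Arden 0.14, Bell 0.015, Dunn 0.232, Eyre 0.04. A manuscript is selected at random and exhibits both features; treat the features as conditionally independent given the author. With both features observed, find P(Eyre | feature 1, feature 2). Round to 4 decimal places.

0.2198

Unnormalized posteriors (prior × likelihood):
  Cato: 0.2968 × 0.17 × 0.0525 = 0.00264894
  Arden: 0.284 × 0.028 × 0.14 = 0.00111328
  Bell: 0.044 × 0.3375 × 0.015 = 0.00022275
  Dunn: 0.1744 × 0.12 × 0.232 = 0.004855296
  Eyre: 0.2008 × 0.31 × 0.04 = 0.00248992
Total = 0.011330186.
P(Eyre | evidence) = 0.00248992 / 0.011330186 ≈ 0.2198.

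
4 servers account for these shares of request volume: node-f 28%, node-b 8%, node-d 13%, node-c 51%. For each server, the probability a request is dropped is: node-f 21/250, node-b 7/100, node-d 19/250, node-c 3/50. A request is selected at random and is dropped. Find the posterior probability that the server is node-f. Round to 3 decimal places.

0.338

By Bayes' rule, posterior ∝ prior × likelihood:
  node-f: 0.28 × 0.084 = 0.02352
  node-b: 0.08 × 0.07 = 0.0056
  node-d: 0.13 × 0.076 = 0.00988
  node-c: 0.51 × 0.06 = 0.0306
Normalizing constant = 0.0696.
P(node-f | evidence) = 0.02352 / 0.0696 ≈ 0.338.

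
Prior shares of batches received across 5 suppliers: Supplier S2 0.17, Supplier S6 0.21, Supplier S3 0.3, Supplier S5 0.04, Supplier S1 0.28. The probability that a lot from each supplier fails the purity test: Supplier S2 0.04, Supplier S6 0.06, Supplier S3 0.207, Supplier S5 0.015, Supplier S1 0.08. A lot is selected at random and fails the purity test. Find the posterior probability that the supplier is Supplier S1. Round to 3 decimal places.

By Bayes' rule, posterior ∝ prior × likelihood:
  Supplier S2: 0.17 × 0.04 = 0.0068
  Supplier S6: 0.21 × 0.06 = 0.0126
  Supplier S3: 0.3 × 0.207 = 0.0621
  Supplier S5: 0.04 × 0.015 = 0.0006
  Supplier S1: 0.28 × 0.08 = 0.0224
Total = 0.1045.
P(Supplier S1 | evidence) = 0.0224 / 0.1045 ≈ 0.214.

0.214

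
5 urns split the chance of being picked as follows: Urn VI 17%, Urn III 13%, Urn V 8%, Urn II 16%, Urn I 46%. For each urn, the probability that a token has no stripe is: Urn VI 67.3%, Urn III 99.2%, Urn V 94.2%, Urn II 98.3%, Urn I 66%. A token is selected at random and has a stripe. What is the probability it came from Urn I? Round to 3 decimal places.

Taking complements, P(striped | each) = Urn VI 0.327, Urn III 0.008, Urn V 0.058, Urn II 0.017, Urn I 0.34.
Prior × likelihood for each hypothesis:
  Urn VI: 0.17 × 0.327 = 0.05559
  Urn III: 0.13 × 0.008 = 0.00104
  Urn V: 0.08 × 0.058 = 0.00464
  Urn II: 0.16 × 0.017 = 0.00272
  Urn I: 0.46 × 0.34 = 0.1564
Normalizing constant = 0.22039.
P(Urn I | evidence) = 0.1564 / 0.22039 ≈ 0.710.

0.710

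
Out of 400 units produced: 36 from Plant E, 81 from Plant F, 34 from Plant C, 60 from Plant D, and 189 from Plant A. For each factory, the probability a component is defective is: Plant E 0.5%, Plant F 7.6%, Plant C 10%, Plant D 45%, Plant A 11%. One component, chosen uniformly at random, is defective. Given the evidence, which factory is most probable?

Plant D

By Bayes' rule, posterior ∝ prior × likelihood:
  Plant E: 0.09 × 0.005 = 0.00045
  Plant F: 0.2025 × 0.076 = 0.01539
  Plant C: 0.085 × 0.1 = 0.0085
  Plant D: 0.15 × 0.45 = 0.0675
  Plant A: 0.4725 × 0.11 = 0.051975
Normalizing constant = 0.143815.
Largest term belongs to Plant D, so Plant D is most probable.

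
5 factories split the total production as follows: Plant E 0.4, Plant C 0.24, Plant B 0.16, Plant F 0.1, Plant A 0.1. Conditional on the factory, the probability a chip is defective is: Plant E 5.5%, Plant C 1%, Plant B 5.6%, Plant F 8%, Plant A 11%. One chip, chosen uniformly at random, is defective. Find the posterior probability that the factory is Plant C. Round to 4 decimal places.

0.0458

Compute prior × likelihood for every hypothesis:
  Plant E: 0.4 × 0.055 = 0.022
  Plant C: 0.24 × 0.01 = 0.0024
  Plant B: 0.16 × 0.056 = 0.00896
  Plant F: 0.1 × 0.08 = 0.008
  Plant A: 0.1 × 0.11 = 0.011
Sum = 0.05236.
P(Plant C | evidence) = 0.0024 / 0.05236 ≈ 0.0458.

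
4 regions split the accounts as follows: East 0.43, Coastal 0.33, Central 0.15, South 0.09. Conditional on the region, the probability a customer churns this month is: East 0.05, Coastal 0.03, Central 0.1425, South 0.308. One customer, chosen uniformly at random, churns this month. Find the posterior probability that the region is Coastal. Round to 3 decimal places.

Compute prior × likelihood for every hypothesis:
  East: 0.43 × 0.05 = 0.0215
  Coastal: 0.33 × 0.03 = 0.0099
  Central: 0.15 × 0.1425 = 0.021375
  South: 0.09 × 0.308 = 0.02772
Normalizing constant = 0.080495.
P(Coastal | evidence) = 0.0099 / 0.080495 ≈ 0.123.

0.123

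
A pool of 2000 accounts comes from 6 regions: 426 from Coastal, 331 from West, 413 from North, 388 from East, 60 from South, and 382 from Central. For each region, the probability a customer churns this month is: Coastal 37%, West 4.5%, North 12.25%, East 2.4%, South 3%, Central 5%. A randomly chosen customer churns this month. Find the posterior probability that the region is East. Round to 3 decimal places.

0.037

By Bayes' rule, posterior ∝ prior × likelihood:
  Coastal: 0.213 × 0.37 = 0.07881
  West: 0.1655 × 0.045 = 0.0074475
  North: 0.2065 × 0.1225 = 0.02529625
  East: 0.194 × 0.024 = 0.004656
  South: 0.03 × 0.03 = 0.0009
  Central: 0.191 × 0.05 = 0.00955
Total = 0.12665975.
P(East | evidence) = 0.004656 / 0.12665975 ≈ 0.037.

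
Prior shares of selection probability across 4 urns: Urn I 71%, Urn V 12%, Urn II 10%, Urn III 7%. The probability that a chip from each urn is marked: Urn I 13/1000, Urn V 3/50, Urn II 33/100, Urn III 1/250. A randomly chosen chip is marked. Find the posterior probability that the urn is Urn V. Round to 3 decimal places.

0.145

Unnormalized posteriors (prior × likelihood):
  Urn I: 0.71 × 0.013 = 0.00923
  Urn V: 0.12 × 0.06 = 0.0072
  Urn II: 0.1 × 0.33 = 0.033
  Urn III: 0.07 × 0.004 = 0.00028
Sum = 0.04971.
P(Urn V | evidence) = 0.0072 / 0.04971 ≈ 0.145.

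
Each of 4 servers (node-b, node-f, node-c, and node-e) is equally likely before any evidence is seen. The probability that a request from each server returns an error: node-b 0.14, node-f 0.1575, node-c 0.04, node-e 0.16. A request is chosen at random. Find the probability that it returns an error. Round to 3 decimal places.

Since the prior is uniform, the posterior is proportional to the likelihood:
  node-b: 0.14
  node-f: 0.1575
  node-c: 0.04
  node-e: 0.16
P(error) = (1/4) × (0.14 + 0.1575 + 0.04 + 0.16) = 0.4975/4 ≈ 0.124.

0.124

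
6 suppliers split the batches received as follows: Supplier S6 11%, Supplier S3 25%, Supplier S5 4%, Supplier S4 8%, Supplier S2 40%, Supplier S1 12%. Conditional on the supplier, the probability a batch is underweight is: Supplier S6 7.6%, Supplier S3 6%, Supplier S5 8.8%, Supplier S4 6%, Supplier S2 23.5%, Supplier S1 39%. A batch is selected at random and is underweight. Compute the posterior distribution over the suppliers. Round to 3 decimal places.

Supplier S6 0.048, Supplier S3 0.087, Supplier S5 0.020, Supplier S4 0.028, Supplier S2 0.545, Supplier S1 0.271

Compute prior × likelihood for every hypothesis:
  Supplier S6: 0.11 × 0.076 = 0.00836
  Supplier S3: 0.25 × 0.06 = 0.015
  Supplier S5: 0.04 × 0.088 = 0.00352
  Supplier S4: 0.08 × 0.06 = 0.0048
  Supplier S2: 0.4 × 0.235 = 0.094
  Supplier S1: 0.12 × 0.39 = 0.0468
Sum = 0.17248.
P(Supplier S6 | underweight) = 0.00836/0.17248 ≈ 0.048
P(Supplier S3 | underweight) = 0.015/0.17248 ≈ 0.087
P(Supplier S5 | underweight) = 0.00352/0.17248 ≈ 0.020
P(Supplier S4 | underweight) = 0.0048/0.17248 ≈ 0.028
P(Supplier S2 | underweight) = 0.094/0.17248 ≈ 0.545
P(Supplier S1 | underweight) = 0.0468/0.17248 ≈ 0.271
(Check: 0.048+0.087+0.020+0.028+0.545+0.271 = 0.999.)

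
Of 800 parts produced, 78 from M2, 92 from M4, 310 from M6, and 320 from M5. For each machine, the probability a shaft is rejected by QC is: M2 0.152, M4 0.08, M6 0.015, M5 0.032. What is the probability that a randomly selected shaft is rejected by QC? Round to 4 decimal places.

0.0426

Unnormalized posteriors (prior × likelihood):
  M2: 0.0975 × 0.152 = 0.01482
  M4: 0.115 × 0.08 = 0.0092
  M6: 0.3875 × 0.015 = 0.0058125
  M5: 0.4 × 0.032 = 0.0128
P(rejected) = 0.01482 + 0.0092 + 0.0058125 + 0.0128 = 0.0426325 → 0.0426.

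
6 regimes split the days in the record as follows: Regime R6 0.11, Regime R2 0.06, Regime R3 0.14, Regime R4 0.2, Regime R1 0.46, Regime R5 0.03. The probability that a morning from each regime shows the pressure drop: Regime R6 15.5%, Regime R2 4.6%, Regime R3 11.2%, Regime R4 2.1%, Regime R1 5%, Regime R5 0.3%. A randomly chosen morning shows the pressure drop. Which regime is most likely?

By Bayes' rule, posterior ∝ prior × likelihood:
  Regime R6: 0.11 × 0.155 = 0.01705
  Regime R2: 0.06 × 0.046 = 0.00276
  Regime R3: 0.14 × 0.112 = 0.01568
  Regime R4: 0.2 × 0.021 = 0.0042
  Regime R1: 0.46 × 0.05 = 0.023
  Regime R5: 0.03 × 0.003 = 0.00009
Normalizing constant = 0.06278.
Largest term belongs to Regime R1, so Regime R1 is most probable.

Regime R1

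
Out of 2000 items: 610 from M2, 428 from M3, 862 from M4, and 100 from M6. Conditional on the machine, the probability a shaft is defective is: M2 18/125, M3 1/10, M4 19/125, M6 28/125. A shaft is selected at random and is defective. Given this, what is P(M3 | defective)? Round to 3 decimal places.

0.151

By Bayes' rule, posterior ∝ prior × likelihood:
  M2: 0.305 × 0.144 = 0.04392
  M3: 0.214 × 0.1 = 0.0214
  M4: 0.431 × 0.152 = 0.065512
  M6: 0.05 × 0.224 = 0.0112
Sum = 0.142032.
P(M3 | evidence) = 0.0214 / 0.142032 ≈ 0.151.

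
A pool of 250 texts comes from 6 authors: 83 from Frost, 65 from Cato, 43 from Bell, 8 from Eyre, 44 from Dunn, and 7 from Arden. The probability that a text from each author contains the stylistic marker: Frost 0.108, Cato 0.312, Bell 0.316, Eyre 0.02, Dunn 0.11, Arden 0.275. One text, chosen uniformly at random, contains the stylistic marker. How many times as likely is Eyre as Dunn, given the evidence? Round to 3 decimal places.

0.033

Unnormalized posteriors (prior × likelihood):
  Frost: 0.332 × 0.108 = 0.035856
  Cato: 0.26 × 0.312 = 0.08112
  Bell: 0.172 × 0.316 = 0.054352
  Eyre: 0.032 × 0.02 = 0.00064
  Dunn: 0.176 × 0.11 = 0.01936
  Arden: 0.028 × 0.275 = 0.0077
Total = 0.199028.
The ratio is 0.00064 / 0.01936 (the normalizer cancels) = 0.033.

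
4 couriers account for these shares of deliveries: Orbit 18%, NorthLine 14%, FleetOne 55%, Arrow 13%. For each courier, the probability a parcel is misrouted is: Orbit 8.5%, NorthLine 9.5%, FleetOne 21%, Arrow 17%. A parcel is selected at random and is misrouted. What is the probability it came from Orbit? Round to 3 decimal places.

0.092

Unnormalized posteriors (prior × likelihood):
  Orbit: 0.18 × 0.085 = 0.0153
  NorthLine: 0.14 × 0.095 = 0.0133
  FleetOne: 0.55 × 0.21 = 0.1155
  Arrow: 0.13 × 0.17 = 0.0221
Sum = 0.1662.
P(Orbit | evidence) = 0.0153 / 0.1662 ≈ 0.092.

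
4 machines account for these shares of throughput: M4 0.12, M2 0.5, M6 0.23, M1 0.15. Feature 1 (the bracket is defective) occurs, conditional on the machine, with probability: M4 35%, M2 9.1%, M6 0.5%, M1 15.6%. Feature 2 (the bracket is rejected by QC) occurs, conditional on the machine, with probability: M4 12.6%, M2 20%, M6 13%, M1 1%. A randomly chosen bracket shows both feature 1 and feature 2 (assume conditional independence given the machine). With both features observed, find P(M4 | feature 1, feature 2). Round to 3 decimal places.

By Bayes' rule, posterior ∝ prior × likelihood:
  M4: 0.12 × 0.35 × 0.126 = 0.005292
  M2: 0.5 × 0.091 × 0.2 = 0.0091
  M6: 0.23 × 0.005 × 0.13 = 0.0001495
  M1: 0.15 × 0.156 × 0.01 = 0.000234
Total = 0.0147755.
P(M4 | evidence) = 0.005292 / 0.0147755 ≈ 0.358.

0.358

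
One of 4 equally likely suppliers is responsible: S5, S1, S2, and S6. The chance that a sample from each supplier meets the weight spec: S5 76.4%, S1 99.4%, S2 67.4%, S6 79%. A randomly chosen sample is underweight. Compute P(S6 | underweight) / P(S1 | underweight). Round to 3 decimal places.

35.000

Taking complements, P(underweight | each) = S5 0.236, S1 0.006, S2 0.326, S6 0.21.
Since the prior is uniform, the posterior is proportional to the likelihood:
  S5: 0.236
  S1: 0.006
  S2: 0.326
  S6: 0.21
Total = 0.778.
The ratio is 0.21 / 0.006 (the normalizer cancels) = 35.000.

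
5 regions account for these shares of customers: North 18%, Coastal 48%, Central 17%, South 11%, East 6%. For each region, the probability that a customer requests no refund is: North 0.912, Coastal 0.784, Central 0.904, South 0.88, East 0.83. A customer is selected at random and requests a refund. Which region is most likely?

Taking complements, P(refund | each) = North 0.088, Coastal 0.216, Central 0.096, South 0.12, East 0.17.
Prior × likelihood for each hypothesis:
  North: 0.18 × 0.088 = 0.01584
  Coastal: 0.48 × 0.216 = 0.10368
  Central: 0.17 × 0.096 = 0.01632
  South: 0.11 × 0.12 = 0.0132
  East: 0.06 × 0.17 = 0.0102
Total = 0.15924.
Largest term belongs to Coastal, so Coastal is most probable.

Coastal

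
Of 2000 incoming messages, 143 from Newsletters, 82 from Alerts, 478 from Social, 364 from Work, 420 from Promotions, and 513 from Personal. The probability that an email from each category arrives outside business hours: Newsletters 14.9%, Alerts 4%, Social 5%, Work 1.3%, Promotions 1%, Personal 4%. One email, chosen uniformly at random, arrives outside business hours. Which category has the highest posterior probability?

Social

Compute prior × likelihood for every hypothesis:
  Newsletters: 0.0715 × 0.149 = 0.0106535
  Alerts: 0.041 × 0.04 = 0.00164
  Social: 0.239 × 0.05 = 0.01195
  Work: 0.182 × 0.013 = 0.002366
  Promotions: 0.21 × 0.01 = 0.0021
  Personal: 0.2565 × 0.04 = 0.01026
Total = 0.0389695.
Largest term belongs to Social, so Social is most probable.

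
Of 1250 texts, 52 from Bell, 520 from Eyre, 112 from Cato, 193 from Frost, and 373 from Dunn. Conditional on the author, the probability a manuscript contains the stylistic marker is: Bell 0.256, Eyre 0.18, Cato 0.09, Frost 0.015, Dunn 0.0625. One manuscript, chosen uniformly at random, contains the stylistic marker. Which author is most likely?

Prior × likelihood for each hypothesis:
  Bell: 0.0416 × 0.256 = 0.0106496
  Eyre: 0.416 × 0.18 = 0.07488
  Cato: 0.0896 × 0.09 = 0.008064
  Frost: 0.1544 × 0.015 = 0.002316
  Dunn: 0.2984 × 0.0625 = 0.01865
Normalizing constant = 0.1145596.
Largest term belongs to Eyre, so Eyre is most probable.

Eyre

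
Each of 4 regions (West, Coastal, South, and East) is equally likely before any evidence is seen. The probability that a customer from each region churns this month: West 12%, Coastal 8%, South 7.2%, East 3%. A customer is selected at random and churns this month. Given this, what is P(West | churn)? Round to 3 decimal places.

0.397

Since the prior is uniform, the posterior is proportional to the likelihood:
  West: 0.12
  Coastal: 0.08
  South: 0.072
  East: 0.03
Total = 0.302.
P(West | evidence) = 0.12 / 0.302 ≈ 0.397.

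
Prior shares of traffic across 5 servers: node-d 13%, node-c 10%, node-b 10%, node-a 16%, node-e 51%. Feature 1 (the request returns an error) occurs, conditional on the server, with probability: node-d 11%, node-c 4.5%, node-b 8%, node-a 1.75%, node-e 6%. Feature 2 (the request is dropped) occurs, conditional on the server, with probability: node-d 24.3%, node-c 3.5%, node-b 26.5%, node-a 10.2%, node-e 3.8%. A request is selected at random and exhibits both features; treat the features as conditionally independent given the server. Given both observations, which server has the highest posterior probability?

node-d

By Bayes' rule, posterior ∝ prior × likelihood:
  node-d: 0.13 × 0.11 × 0.243 = 0.0034749
  node-c: 0.1 × 0.045 × 0.035 = 0.0001575
  node-b: 0.1 × 0.08 × 0.265 = 0.00212
  node-a: 0.16 × 0.0175 × 0.102 = 0.0002856
  node-e: 0.51 × 0.06 × 0.038 = 0.0011628
Sum = 0.0072008.
Largest term belongs to node-d, so node-d is most probable.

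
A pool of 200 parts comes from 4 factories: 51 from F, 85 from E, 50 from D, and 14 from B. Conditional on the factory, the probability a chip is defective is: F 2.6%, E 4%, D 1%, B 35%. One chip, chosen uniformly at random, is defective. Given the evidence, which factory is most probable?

B

Compute prior × likelihood for every hypothesis:
  F: 0.255 × 0.026 = 0.00663
  E: 0.425 × 0.04 = 0.017
  D: 0.25 × 0.01 = 0.0025
  B: 0.07 × 0.35 = 0.0245
Total = 0.05063.
Largest term belongs to B, so B is most probable.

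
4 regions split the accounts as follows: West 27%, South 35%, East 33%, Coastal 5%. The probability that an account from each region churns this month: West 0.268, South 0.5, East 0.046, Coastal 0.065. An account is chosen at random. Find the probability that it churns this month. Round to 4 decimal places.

Unnormalized posteriors (prior × likelihood):
  West: 0.27 × 0.268 = 0.07236
  South: 0.35 × 0.5 = 0.175
  East: 0.33 × 0.046 = 0.01518
  Coastal: 0.05 × 0.065 = 0.00325
P(churn) = 0.07236 + 0.175 + 0.01518 + 0.00325 = 0.26579 → 0.2658.

0.2658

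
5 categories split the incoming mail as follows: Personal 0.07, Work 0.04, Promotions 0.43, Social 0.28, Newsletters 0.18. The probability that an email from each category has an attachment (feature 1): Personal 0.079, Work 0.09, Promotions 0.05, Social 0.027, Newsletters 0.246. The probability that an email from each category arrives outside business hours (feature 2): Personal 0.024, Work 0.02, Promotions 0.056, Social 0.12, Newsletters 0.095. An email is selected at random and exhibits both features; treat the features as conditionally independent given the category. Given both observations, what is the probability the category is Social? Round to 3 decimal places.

0.139

Unnormalized posteriors (prior × likelihood):
  Personal: 0.07 × 0.079 × 0.024 = 0.00013272
  Work: 0.04 × 0.09 × 0.02 = 0.000072
  Promotions: 0.43 × 0.05 × 0.056 = 0.001204
  Social: 0.28 × 0.027 × 0.12 = 0.0009072
  Newsletters: 0.18 × 0.246 × 0.095 = 0.0042066
Total = 0.00652252.
P(Social | evidence) = 0.0009072 / 0.00652252 ≈ 0.139.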